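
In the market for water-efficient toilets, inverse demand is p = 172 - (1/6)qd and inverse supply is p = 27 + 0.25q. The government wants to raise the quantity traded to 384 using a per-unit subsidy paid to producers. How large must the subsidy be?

Required subsidy s = 15 per unit

At q = 384, from the demand curve buyers pay pb = 172 − (1/6)·384 = 108; from the supply curve sellers need ps = 27 + 0.25·384 = 123.
The subsidy must fill the gap: s = ps − pb = 123 − 108 = 15.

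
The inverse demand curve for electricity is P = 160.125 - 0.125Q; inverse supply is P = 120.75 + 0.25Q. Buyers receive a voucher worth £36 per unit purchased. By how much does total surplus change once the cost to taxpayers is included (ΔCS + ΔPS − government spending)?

Pre-subsidy: 160.125 - 0.125Q = 120.75 + 0.25Q gives Q* = 105 and P* = 147.
With the rebate, buyers effectively pay Pb = Ps − 36, where Ps is the price sellers receive.
On the curves, Pb = 160.125 - 0.125Q and Ps = 120.75 + 0.25Q; the wedge Ps − Pb = 36 gives 120.75 + 0.25Q − (160.125 - 0.125Q) = 36, so Q' = 201.
Then Pb = 160.125 − 0.125·201 = 135 and Ps = 120.75 + 0.25·201 = 171.
ΔCS = ½(105 + 201)(147 − 135) = 1836; ΔPS = ½(105 + 201)(171 − 147) = 3672.
Government spending = 36 × 201 = 7236.
Net change = 1836 + 3672 − 7236 = -1728. The loss equals the DWL triangle ½·36·96.

Net change in total surplus = -£1728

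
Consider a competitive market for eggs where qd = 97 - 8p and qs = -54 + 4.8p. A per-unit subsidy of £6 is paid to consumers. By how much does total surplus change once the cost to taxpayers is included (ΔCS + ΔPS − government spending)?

Net change in total surplus = -£54

Pre-subsidy: 97 - 8p = -54 + 4.8p gives p* = 11.796875, q* = 2.625.
With the rebate, buyers effectively pay pb = ps − 6, where ps is the price sellers receive.
Demand in terms of ps becomes qd = 97 − 8(ps − 6) = 145 - 8ps. Setting this equal to supply: 145 - 8ps = -54 + 4.8ps, so ps = 15.546875.
Buyers pay pb = 15.546875 − 6 = 9.546875; q' = -54 + 4.8·15.546875 = 20.625.
ΔCS = ½(2.625 + 20.625)(11.796875 − 9.546875) = 26.15625; ΔPS = ½(2.625 + 20.625)(15.546875 − 11.796875) = 43.59375.
Government spending = 6 × 20.625 = 123.75.
Net change = 26.15625 + 43.59375 − 123.75 = -54. The loss equals the DWL triangle ½·6·18.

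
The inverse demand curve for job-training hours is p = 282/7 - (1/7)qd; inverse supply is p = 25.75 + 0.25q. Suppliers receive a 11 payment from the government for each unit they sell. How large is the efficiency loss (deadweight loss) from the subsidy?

Deadweight loss = 154

Pre-subsidy: 282/7 - (1/7)q = 25.75 + 0.25q gives q* = 37 and p* = 35.
With the subsidy, sellers receive ps = pb + 11 for each unit, where pb is the price buyers pay.
On the curves, pb = 282/7 - (1/7)q and ps = 25.75 + 0.25q; the wedge ps − pb = 11 gives 25.75 + 0.25q − (282/7 - (1/7)q) = 11, so q' = 65.
Then pb = 282/7 − (1/7)·65 = 31 and ps = 25.75 + 0.25·65 = 42.
The subsidy expands output by 65 − 37 = 28 past the efficient level; on those units the gap between marginal cost and willingness to pay runs from 0 up to 11.
DWL = ½ × 11 × 28 = 154.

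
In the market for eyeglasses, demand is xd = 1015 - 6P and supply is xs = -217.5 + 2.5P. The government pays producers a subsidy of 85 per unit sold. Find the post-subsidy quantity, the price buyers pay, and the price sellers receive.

Pre-subsidy: 1015 - 6P = -217.5 + 2.5P gives P* = 145, x* = 145.
With the subsidy, sellers receive Ps = Pb + 85 for each unit, where Pb is the price buyers pay.
Supply in terms of Pb becomes xs = -217.5 + 2.5(Pb + 85) = -5 + 2.5Pb. Setting this equal to demand: 1015 - 6Pb = -5 + 2.5Pb, so Pb = 120.
Sellers receive Ps = 120 + 85 = 205; x' = 1015 − 6·120 = 295.

x' = 295; buyers pay 120; sellers receive 205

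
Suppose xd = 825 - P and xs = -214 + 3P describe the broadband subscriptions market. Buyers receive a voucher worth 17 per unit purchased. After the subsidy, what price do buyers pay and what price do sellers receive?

Pre-subsidy: 825 - P = -214 + 3P gives P* = 259.75, x* = 565.25.
With the rebate, buyers effectively pay Pb = Ps − 17, where Ps is the price sellers receive.
Demand in terms of Ps becomes xd = 825 − 1(Ps − 17) = 842 - Ps. Setting this equal to supply: 842 - Ps = -214 + 3Ps, so Ps = 264.
Buyers pay Pb = 264 − 17 = 247; x' = -214 + 3·264 = 578.

Buyers pay 247; sellers receive 264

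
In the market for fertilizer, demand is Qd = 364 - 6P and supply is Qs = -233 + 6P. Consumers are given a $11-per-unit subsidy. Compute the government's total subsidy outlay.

Pre-subsidy: 364 - 6P = -233 + 6P gives P* = 49.75, Q* = 65.5.
With the rebate, buyers effectively pay Pb = Ps − 11, where Ps is the price sellers receive.
Demand in terms of Ps becomes Qd = 364 − 6(Ps − 11) = 430 - 6Ps. Setting this equal to supply: 430 - 6Ps = -233 + 6Ps, so Ps = 55.25.
Buyers pay Pb = 55.25 − 11 = 44.25; Q' = -233 + 6·55.25 = 98.5.
Government outlay = subsidy × quantity = 11 × 98.5 = 1083.5.

Government cost = $1083.5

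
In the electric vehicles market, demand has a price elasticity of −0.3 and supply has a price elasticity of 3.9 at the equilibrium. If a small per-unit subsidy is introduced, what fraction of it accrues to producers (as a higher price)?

For a small subsidy around the equilibrium, the benefit split depends on the relative slopes, which at a point are proportional to the elasticities.
Buyer share = εs/(εs + |εd|) = 3.9/(3.9 + 0.3) = 13/14; seller share = |εd|/(εs + |εd|) = 1/14.
So producers capture 1/14 of the subsidy.

Producer share = 1/14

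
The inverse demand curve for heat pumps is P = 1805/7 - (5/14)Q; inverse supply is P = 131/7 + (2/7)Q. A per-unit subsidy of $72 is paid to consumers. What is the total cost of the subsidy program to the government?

Pre-subsidy: 1805/7 - (5/14)Q = 131/7 + (2/7)Q gives Q* = 372 and P* = 125.
With the rebate, buyers effectively pay Pb = Ps − 72, where Ps is the price sellers receive.
On the curves, Pb = 1805/7 - (5/14)Q and Ps = 131/7 + (2/7)Q; the wedge Ps − Pb = 72 gives 131/7 + (2/7)Q − (1805/7 - (5/14)Q) = 72, so Q' = 484.
Then Pb = 1805/7 − (5/14)·484 = 85 and Ps = 131/7 + (2/7)·484 = 157.
Government outlay = subsidy × quantity = 72 × 484 = 34848.

Government cost = $34848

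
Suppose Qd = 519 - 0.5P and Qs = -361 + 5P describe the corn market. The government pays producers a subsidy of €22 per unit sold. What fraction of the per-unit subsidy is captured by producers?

Producer share = 1/11

Pre-subsidy: 519 - 0.5P = -361 + 5P gives P* = 160, Q* = 439.
With the subsidy, sellers receive Ps = Pb + 22 for each unit, where Pb is the price buyers pay.
Supply in terms of Pb becomes Qs = -361 + 5(Pb + 22) = -251 + 5Pb. Setting this equal to demand: 519 - 0.5Pb = -251 + 5Pb, so Pb = 140.
Sellers receive Ps = 140 + 22 = 162; Q' = 519 − 0.5·140 = 449.
Buyers' price falls by P* − Pb = 160 − 140 = 20; sellers' price rises by Ps − P* = 162 − 160 = 2.
So producers capture 2/22 = 1/11 of each unit of subsidy.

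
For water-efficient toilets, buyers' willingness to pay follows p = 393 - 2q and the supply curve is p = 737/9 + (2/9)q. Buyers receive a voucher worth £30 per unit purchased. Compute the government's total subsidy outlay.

Government cost = £4605

Pre-subsidy: 393 - 2q = 737/9 + (2/9)q gives q* = 140 and p* = 113.
With the rebate, buyers effectively pay pb = ps − 30, where ps is the price sellers receive.
On the curves, pb = 393 - 2q and ps = 737/9 + (2/9)q; the wedge ps − pb = 30 gives 737/9 + (2/9)q − (393 - 2q) = 30, so q' = 153.5.
Then pb = 393 − 2·153.5 = 86 and ps = 737/9 + (2/9)·153.5 = 116.
Government outlay = subsidy × quantity = 30 × 153.5 = 4605.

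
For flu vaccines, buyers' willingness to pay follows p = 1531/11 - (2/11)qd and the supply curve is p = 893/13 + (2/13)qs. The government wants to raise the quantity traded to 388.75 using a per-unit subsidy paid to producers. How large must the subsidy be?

At q = 388.75, from the demand curve buyers pay pb = 1531/11 − (2/11)·388.75 = 68.5; from the supply curve sellers need ps = 893/13 + (2/13)·388.75 = 128.5.
The subsidy must fill the gap: s = ps − pb = 128.5 − 68.5 = 60.

Required subsidy s = 60 per unit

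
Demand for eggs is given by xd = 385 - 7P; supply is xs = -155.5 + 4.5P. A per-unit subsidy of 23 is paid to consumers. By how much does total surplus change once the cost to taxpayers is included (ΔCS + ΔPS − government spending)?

Pre-subsidy: 385 - 7P = -155.5 + 4.5P gives P* = 47, x* = 56.
With the rebate, buyers effectively pay Pb = Ps − 23, where Ps is the price sellers receive.
Demand in terms of Ps becomes xd = 385 − 7(Ps − 23) = 546 - 7Ps. Setting this equal to supply: 546 - 7Ps = -155.5 + 4.5Ps, so Ps = 61.
Buyers pay Pb = 61 − 23 = 38; x' = -155.5 + 4.5·61 = 119.
ΔCS = ½(56 + 119)(47 − 38) = 787.5; ΔPS = ½(56 + 119)(61 − 47) = 1225.
Government spending = 23 × 119 = 2737.
Net change = 787.5 + 1225 − 2737 = -724.5. The loss equals the DWL triangle ½·23·63.

Net change in total surplus = -724.5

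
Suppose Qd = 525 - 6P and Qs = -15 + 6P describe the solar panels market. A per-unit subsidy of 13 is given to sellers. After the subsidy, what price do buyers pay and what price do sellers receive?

Buyers pay 38.5; sellers receive 51.5

Pre-subsidy: 525 - 6P = -15 + 6P gives P* = 45, Q* = 255.
With the subsidy, sellers receive Ps = Pb + 13 for each unit, where Pb is the price buyers pay.
Supply in terms of Pb becomes Qs = -15 + 6(Pb + 13) = 63 + 6Pb. Setting this equal to demand: 525 - 6Pb = 63 + 6Pb, so Pb = 38.5.
Sellers receive Ps = 38.5 + 13 = 51.5; Q' = 525 − 6·38.5 = 294.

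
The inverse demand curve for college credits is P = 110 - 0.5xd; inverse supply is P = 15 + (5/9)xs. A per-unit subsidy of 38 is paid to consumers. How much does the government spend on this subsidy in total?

Pre-subsidy: 110 - 0.5x = 15 + (5/9)x gives x* = 90 and P* = 65.
With the rebate, buyers effectively pay Pb = Ps − 38, where Ps is the price sellers receive.
On the curves, Pb = 110 - 0.5x and Ps = 15 + (5/9)x; the wedge Ps − Pb = 38 gives 15 + (5/9)x − (110 - 0.5x) = 38, so x' = 126.
Then Pb = 110 − 0.5·126 = 47 and Ps = 15 + (5/9)·126 = 85.
Government outlay = subsidy × quantity = 38 × 126 = 4788.

Government cost = 4788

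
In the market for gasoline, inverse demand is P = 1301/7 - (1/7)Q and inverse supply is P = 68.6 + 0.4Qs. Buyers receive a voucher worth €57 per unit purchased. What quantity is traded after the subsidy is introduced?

Pre-subsidy: 1301/7 - (1/7)Q = 68.6 + 0.4Q gives Q* = 216 and P* = 155.
With the rebate, buyers effectively pay Pb = Ps − 57, where Ps is the price sellers receive.
On the curves, Pb = 1301/7 - (1/7)Q and Ps = 68.6 + 0.4Q; the wedge Ps − Pb = 57 gives 68.6 + 0.4Q − (1301/7 - (1/7)Q) = 57, so Q' = 321.
Then Pb = 1301/7 − (1/7)·321 = 140 and Ps = 68.6 + 0.4·321 = 197.

Q' = 321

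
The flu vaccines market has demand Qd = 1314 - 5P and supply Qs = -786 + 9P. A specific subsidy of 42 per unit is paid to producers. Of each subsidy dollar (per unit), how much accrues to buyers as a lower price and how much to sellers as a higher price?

Buyers gain 27 per unit; sellers gain 15 per unit

Pre-subsidy: 1314 - 5P = -786 + 9P gives P* = 150, Q* = 564.
With the subsidy, sellers receive Ps = Pb + 42 for each unit, where Pb is the price buyers pay.
Supply in terms of Pb becomes Qs = -786 + 9(Pb + 42) = -408 + 9Pb. Setting this equal to demand: 1314 - 5Pb = -408 + 9Pb, so Pb = 123.
Sellers receive Ps = 123 + 42 = 165; Q' = 1314 − 5·123 = 699.
Buyers' price falls by P* − Pb = 150 − 123 = 27; sellers' price rises by Ps − P* = 165 − 150 = 15.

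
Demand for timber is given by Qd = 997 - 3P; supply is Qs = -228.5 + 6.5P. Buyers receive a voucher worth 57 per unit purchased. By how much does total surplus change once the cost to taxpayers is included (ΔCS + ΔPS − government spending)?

Pre-subsidy: 997 - 3P = -228.5 + 6.5P gives P* = 129, Q* = 610.
With the rebate, buyers effectively pay Pb = Ps − 57, where Ps is the price sellers receive.
Demand in terms of Ps becomes Qd = 997 − 3(Ps − 57) = 1168 - 3Ps. Setting this equal to supply: 1168 - 3Ps = -228.5 + 6.5Ps, so Ps = 147.
Buyers pay Pb = 147 − 57 = 90; Q' = -228.5 + 6.5·147 = 727.
ΔCS = ½(610 + 727)(129 − 90) = 26071.5; ΔPS = ½(610 + 727)(147 − 129) = 12033.
Government spending = 57 × 727 = 41439.
Net change = 26071.5 + 12033 − 41439 = -3334.5. The loss equals the DWL triangle ½·57·117.

Net change in total surplus = -3334.5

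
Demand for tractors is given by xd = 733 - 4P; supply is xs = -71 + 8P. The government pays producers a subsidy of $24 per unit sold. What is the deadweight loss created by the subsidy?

Pre-subsidy: 733 - 4P = -71 + 8P gives P* = 67, x* = 465.
With the subsidy, sellers receive Ps = Pb + 24 for each unit, where Pb is the price buyers pay.
Supply in terms of Pb becomes xs = -71 + 8(Pb + 24) = 121 + 8Pb. Setting this equal to demand: 733 - 4Pb = 121 + 8Pb, so Pb = 51.
Sellers receive Ps = 51 + 24 = 75; x' = 733 − 4·51 = 529.
The subsidy expands output by 529 − 465 = 64 past the efficient level; on those units the gap between marginal cost and willingness to pay runs from 0 up to 24.
DWL = ½ × 24 × 64 = 768.

Deadweight loss = $768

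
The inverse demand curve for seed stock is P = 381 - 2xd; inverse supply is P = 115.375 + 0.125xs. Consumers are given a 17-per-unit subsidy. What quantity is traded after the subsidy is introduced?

Pre-subsidy: 381 - 2x = 115.375 + 0.125x gives x* = 125 and P* = 131.
With the rebate, buyers effectively pay Pb = Ps − 17, where Ps is the price sellers receive.
On the curves, Pb = 381 - 2x and Ps = 115.375 + 0.125x; the wedge Ps − Pb = 17 gives 115.375 + 0.125x − (381 - 2x) = 17, so x' = 133.
Then Pb = 381 − 2·133 = 115 and Ps = 115.375 + 0.125·133 = 132.

x' = 133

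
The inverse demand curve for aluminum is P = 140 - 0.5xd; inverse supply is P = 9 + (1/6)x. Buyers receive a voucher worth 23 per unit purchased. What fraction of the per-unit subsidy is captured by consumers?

Consumer share = 0.75

Pre-subsidy: 140 - 0.5x = 9 + (1/6)x gives x* = 196.5 and P* = 41.75.
With the rebate, buyers effectively pay Pb = Ps − 23, where Ps is the price sellers receive.
On the curves, Pb = 140 - 0.5x and Ps = 9 + (1/6)x; the wedge Ps − Pb = 23 gives 9 + (1/6)x − (140 - 0.5x) = 23, so x' = 231.
Then Pb = 140 − 0.5·231 = 24.5 and Ps = 9 + (1/6)·231 = 47.5.
Buyers' price falls by P* − Pb = 41.75 − 24.5 = 17.25; sellers' price rises by Ps − P* = 47.5 − 41.75 = 5.75.
So consumers capture 17.25/23 = 0.75 of each unit of subsidy.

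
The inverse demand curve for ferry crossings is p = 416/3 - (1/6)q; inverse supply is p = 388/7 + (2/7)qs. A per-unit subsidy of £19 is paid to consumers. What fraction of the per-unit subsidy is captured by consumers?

Consumer share = 7/19

Pre-subsidy: 416/3 - (1/6)q = 388/7 + (2/7)q gives q* = 184 and p* = 108.
With the rebate, buyers effectively pay pb = ps − 19, where ps is the price sellers receive.
On the curves, pb = 416/3 - (1/6)q and ps = 388/7 + (2/7)q; the wedge ps − pb = 19 gives 388/7 + (2/7)q − (416/3 - (1/6)q) = 19, so q' = 226.
Then pb = 416/3 − (1/6)·226 = 101 and ps = 388/7 + (2/7)·226 = 120.
Buyers' price falls by p* − pb = 108 − 101 = 7; sellers' price rises by ps − p* = 120 − 108 = 12.
So consumers capture 7/19 = 7/19 of each unit of subsidy.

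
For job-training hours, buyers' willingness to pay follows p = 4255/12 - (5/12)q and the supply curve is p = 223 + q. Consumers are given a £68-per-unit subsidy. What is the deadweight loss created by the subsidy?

Deadweight loss = £1632

Pre-subsidy: 4255/12 - (5/12)q = 223 + q gives q* = 1579/17 and p* = 5370/17.
With the rebate, buyers effectively pay pb = ps − 68, where ps is the price sellers receive.
On the curves, pb = 4255/12 - (5/12)q and ps = 223 + q; the wedge ps − pb = 68 gives 223 + q − (4255/12 - (5/12)q) = 68, so q' = 2395/17.
Then pb = 4255/12 − (5/12)·(2395/17) = 5030/17 and ps = 223 + 1·(2395/17) = 6186/17.
The subsidy expands output by 2395/17 − 1579/17 = 48 past the efficient level; on those units the gap between marginal cost and willingness to pay runs from 0 up to 68.
DWL = ½ × 68 × 48 = 1632.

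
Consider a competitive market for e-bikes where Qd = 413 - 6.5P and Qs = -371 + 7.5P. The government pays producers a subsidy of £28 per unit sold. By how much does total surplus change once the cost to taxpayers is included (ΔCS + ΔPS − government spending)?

Net change in total surplus = -£1365

Pre-subsidy: 413 - 6.5P = -371 + 7.5P gives P* = 56, Q* = 49.
With the subsidy, sellers receive Ps = Pb + 28 for each unit, where Pb is the price buyers pay.
Supply in terms of Pb becomes Qs = -371 + 7.5(Pb + 28) = -161 + 7.5Pb. Setting this equal to demand: 413 - 6.5Pb = -161 + 7.5Pb, so Pb = 41.
Sellers receive Ps = 41 + 28 = 69; Q' = 413 − 6.5·41 = 146.5.
ΔCS = ½(49 + 146.5)(56 − 41) = 1466.25; ΔPS = ½(49 + 146.5)(69 − 56) = 1270.75.
Government spending = 28 × 146.5 = 4102.
Net change = 1466.25 + 1270.75 − 4102 = -1365. The loss equals the DWL triangle ½·28·97.5.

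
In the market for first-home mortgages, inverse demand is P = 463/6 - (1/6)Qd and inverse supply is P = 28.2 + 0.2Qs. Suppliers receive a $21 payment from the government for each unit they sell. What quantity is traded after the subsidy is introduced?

Pre-subsidy: 463/6 - (1/6)Q = 28.2 + 0.2Q gives Q* = 1469/11 and P* = 604/11.
With the subsidy, sellers receive Ps = Pb + 21 for each unit, where Pb is the price buyers pay.
On the curves, Pb = 463/6 - (1/6)Q and Ps = 28.2 + 0.2Q; the wedge Ps − Pb = 21 gives 28.2 + 0.2Q − (463/6 - (1/6)Q) = 21, so Q' = 2099/11.
Then Pb = 463/6 − (1/6)·(2099/11) = 499/11 and Ps = 28.2 + 0.2·(2099/11) = 730/11.

Q' = 2099/11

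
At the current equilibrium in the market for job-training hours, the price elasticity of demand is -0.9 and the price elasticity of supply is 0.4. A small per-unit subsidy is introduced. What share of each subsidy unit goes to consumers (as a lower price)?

For a small subsidy around the equilibrium, the benefit split depends on the relative slopes, which at a point are proportional to the elasticities.
Buyer share = εs/(εs + |εd|) = 0.4/(0.4 + 0.9) = 4/13; seller share = |εd|/(εs + |εd|) = 9/13.

Consumer share = 4/13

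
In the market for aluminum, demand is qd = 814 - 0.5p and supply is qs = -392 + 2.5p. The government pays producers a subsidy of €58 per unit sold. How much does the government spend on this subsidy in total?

Pre-subsidy: 814 - 0.5p = -392 + 2.5p gives p* = 402, q* = 613.
With the subsidy, sellers receive ps = pb + 58 for each unit, where pb is the price buyers pay.
Supply in terms of pb becomes qs = -392 + 2.5(pb + 58) = -247 + 2.5pb. Setting this equal to demand: 814 - 0.5pb = -247 + 2.5pb, so pb = 1061/3.
Sellers receive ps = 1061/3 + 58 = 1235/3; q' = 814 − 0.5·(1061/3) = 3823/6.
Government outlay = subsidy × quantity = 58 × 3823/6 = 110867/3.

Government cost = 110867/3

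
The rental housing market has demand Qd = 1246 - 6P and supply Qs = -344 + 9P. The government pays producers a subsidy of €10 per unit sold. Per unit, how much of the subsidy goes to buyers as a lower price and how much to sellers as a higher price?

Pre-subsidy: 1246 - 6P = -344 + 9P gives P* = 106, Q* = 610.
With the subsidy, sellers receive Ps = Pb + 10 for each unit, where Pb is the price buyers pay.
Supply in terms of Pb becomes Qs = -344 + 9(Pb + 10) = -254 + 9Pb. Setting this equal to demand: 1246 - 6Pb = -254 + 9Pb, so Pb = 100.
Sellers receive Ps = 100 + 10 = 110; Q' = 1246 − 6·100 = 646.
Buyers' price falls by P* − Pb = 106 − 100 = 6; sellers' price rises by Ps − P* = 110 − 106 = 4.

Buyers gain €6 per unit; sellers gain €4 per unit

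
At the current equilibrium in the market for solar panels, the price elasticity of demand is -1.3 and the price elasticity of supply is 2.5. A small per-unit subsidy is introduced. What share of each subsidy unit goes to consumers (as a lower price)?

Consumer share = 25/38

For a small subsidy around the equilibrium, the benefit split depends on the relative slopes, which at a point are proportional to the elasticities.
Buyer share = εs/(εs + |εd|) = 2.5/(2.5 + 1.3) = 25/38; seller share = |εd|/(εs + |εd|) = 13/38.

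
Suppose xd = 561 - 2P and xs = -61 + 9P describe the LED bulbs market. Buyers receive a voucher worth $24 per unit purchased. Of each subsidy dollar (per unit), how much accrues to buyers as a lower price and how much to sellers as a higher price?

Pre-subsidy: 561 - 2P = -61 + 9P gives P* = 622/11, x* = 4927/11.
With the rebate, buyers effectively pay Pb = Ps − 24, where Ps is the price sellers receive.
Demand in terms of Ps becomes xd = 561 − 2(Ps − 24) = 609 - 2Ps. Setting this equal to supply: 609 - 2Ps = -61 + 9Ps, so Ps = 670/11.
Buyers pay Pb = 670/11 − 24 = 406/11; x' = -61 + 9·(670/11) = 5359/11.
Buyers' price falls by P* − Pb = 622/11 − 406/11 = 216/11; sellers' price rises by Ps − P* = 670/11 − 622/11 = 48/11.

Buyers gain 216/11 per unit; sellers gain 48/11 per unit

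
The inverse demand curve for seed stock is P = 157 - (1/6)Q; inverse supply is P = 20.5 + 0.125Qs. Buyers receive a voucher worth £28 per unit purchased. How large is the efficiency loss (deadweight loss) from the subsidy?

Pre-subsidy: 157 - (1/6)Q = 20.5 + 0.125Q gives Q* = 468 and P* = 79.
With the rebate, buyers effectively pay Pb = Ps − 28, where Ps is the price sellers receive.
On the curves, Pb = 157 - (1/6)Q and Ps = 20.5 + 0.125Q; the wedge Ps − Pb = 28 gives 20.5 + 0.125Q − (157 - (1/6)Q) = 28, so Q' = 564.
Then Pb = 157 − (1/6)·564 = 63 and Ps = 20.5 + 0.125·564 = 91.
The subsidy expands output by 564 − 468 = 96 past the efficient level; on those units the gap between marginal cost and willingness to pay runs from 0 up to 28.
DWL = ½ × 28 × 96 = 1344.

Deadweight loss = £1344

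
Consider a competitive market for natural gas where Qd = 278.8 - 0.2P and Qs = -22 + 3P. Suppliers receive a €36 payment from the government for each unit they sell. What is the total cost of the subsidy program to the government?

Pre-subsidy: 278.8 - 0.2P = -22 + 3P gives P* = 94, Q* = 260.
With the subsidy, sellers receive Ps = Pb + 36 for each unit, where Pb is the price buyers pay.
Supply in terms of Pb becomes Qs = -22 + 3(Pb + 36) = 86 + 3Pb. Setting this equal to demand: 278.8 - 0.2Pb = 86 + 3Pb, so Pb = 60.25.
Sellers receive Ps = 60.25 + 36 = 96.25; Q' = 278.8 − 0.2·60.25 = 266.75.
Government outlay = subsidy × quantity = 36 × 266.75 = 9603.

Government cost = €9603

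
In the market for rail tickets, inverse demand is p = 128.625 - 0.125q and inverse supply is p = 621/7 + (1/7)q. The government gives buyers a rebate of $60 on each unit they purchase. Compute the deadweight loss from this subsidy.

Pre-subsidy: 128.625 - 0.125q = 621/7 + (1/7)q gives q* = 149 and p* = 110.
With the rebate, buyers effectively pay pb = ps − 60, where ps is the price sellers receive.
On the curves, pb = 128.625 - 0.125q and ps = 621/7 + (1/7)q; the wedge ps − pb = 60 gives 621/7 + (1/7)q − (128.625 - 0.125q) = 60, so q' = 373.
Then pb = 128.625 − 0.125·373 = 82 and ps = 621/7 + (1/7)·373 = 142.
The subsidy expands output by 373 − 149 = 224 past the efficient level; on those units the gap between marginal cost and willingness to pay runs from 0 up to 60.
DWL = ½ × 60 × 224 = 6720.

Deadweight loss = $6720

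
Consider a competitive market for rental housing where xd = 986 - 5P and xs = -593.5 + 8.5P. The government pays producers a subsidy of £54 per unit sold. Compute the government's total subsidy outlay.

Government cost = £30834

Pre-subsidy: 986 - 5P = -593.5 + 8.5P gives P* = 117, x* = 401.
With the subsidy, sellers receive Ps = Pb + 54 for each unit, where Pb is the price buyers pay.
Supply in terms of Pb becomes xs = -593.5 + 8.5(Pb + 54) = -134.5 + 8.5Pb. Setting this equal to demand: 986 - 5Pb = -134.5 + 8.5Pb, so Pb = 83.
Sellers receive Ps = 83 + 54 = 137; x' = 986 − 5·83 = 571.
Government outlay = subsidy × quantity = 54 × 571 = 30834.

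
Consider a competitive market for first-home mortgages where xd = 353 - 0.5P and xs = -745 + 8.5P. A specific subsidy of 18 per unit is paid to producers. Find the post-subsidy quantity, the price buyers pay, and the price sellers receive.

x' = 300.5; buyers pay 105; sellers receive 123

Pre-subsidy: 353 - 0.5P = -745 + 8.5P gives P* = 122, x* = 292.
With the subsidy, sellers receive Ps = Pb + 18 for each unit, where Pb is the price buyers pay.
Supply in terms of Pb becomes xs = -745 + 8.5(Pb + 18) = -592 + 8.5Pb. Setting this equal to demand: 353 - 0.5Pb = -592 + 8.5Pb, so Pb = 105.
Sellers receive Ps = 105 + 18 = 123; x' = 353 − 0.5·105 = 300.5.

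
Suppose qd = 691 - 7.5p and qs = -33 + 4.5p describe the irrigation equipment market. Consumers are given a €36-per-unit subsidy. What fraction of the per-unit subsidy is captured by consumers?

Pre-subsidy: 691 - 7.5p = -33 + 4.5p gives p* = 181/3, q* = 238.5.
With the rebate, buyers effectively pay pb = ps − 36, where ps is the price sellers receive.
Demand in terms of ps becomes qd = 691 − 7.5(ps − 36) = 961 - 7.5ps. Setting this equal to supply: 961 - 7.5ps = -33 + 4.5ps, so ps = 497/6.
Buyers pay pb = 497/6 − 36 = 281/6; q' = -33 + 4.5·(497/6) = 339.75.
Buyers' price falls by p* − pb = 181/3 − 281/6 = 13.5; sellers' price rises by ps − p* = 497/6 − 181/3 = 22.5.
So consumers capture 13.5/36 = 0.375 of each unit of subsidy.

Consumer share = 0.375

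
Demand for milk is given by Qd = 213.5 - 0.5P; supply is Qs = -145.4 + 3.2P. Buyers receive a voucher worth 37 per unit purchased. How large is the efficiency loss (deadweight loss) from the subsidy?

Deadweight loss = 296

Pre-subsidy: 213.5 - 0.5P = -145.4 + 3.2P gives P* = 97, Q* = 165.
With the rebate, buyers effectively pay Pb = Ps − 37, where Ps is the price sellers receive.
Demand in terms of Ps becomes Qd = 213.5 − 0.5(Ps − 37) = 232 - 0.5Ps. Setting this equal to supply: 232 - 0.5Ps = -145.4 + 3.2Ps, so Ps = 102.
Buyers pay Pb = 102 − 37 = 65; Q' = -145.4 + 3.2·102 = 181.
The subsidy expands output by 181 − 165 = 16 past the efficient level; on those units the gap between marginal cost and willingness to pay runs from 0 up to 37.
DWL = ½ × 37 × 16 = 296.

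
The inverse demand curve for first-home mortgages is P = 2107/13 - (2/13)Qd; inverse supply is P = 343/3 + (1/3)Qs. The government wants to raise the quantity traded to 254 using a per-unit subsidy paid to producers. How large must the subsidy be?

Required subsidy s = 76 per unit

At Q = 254, from the demand curve buyers pay Pb = 2107/13 − (2/13)·254 = 123; from the supply curve sellers need Ps = 343/3 + (1/3)·254 = 199.
The subsidy must fill the gap: s = Ps − Pb = 199 − 123 = 76.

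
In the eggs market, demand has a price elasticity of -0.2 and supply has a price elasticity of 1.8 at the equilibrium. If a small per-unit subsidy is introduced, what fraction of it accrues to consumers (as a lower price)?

Consumer share = 0.9

For a small subsidy around the equilibrium, the benefit split depends on the relative slopes, which at a point are proportional to the elasticities.
Buyer share = εs/(εs + |εd|) = 1.8/(1.8 + 0.2) = 0.9; seller share = |εd|/(εs + |εd|) = 0.1.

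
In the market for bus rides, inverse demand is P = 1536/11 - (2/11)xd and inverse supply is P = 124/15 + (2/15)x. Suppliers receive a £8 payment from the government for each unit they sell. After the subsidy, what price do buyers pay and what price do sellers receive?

Pre-subsidy: 1536/11 - (2/11)x = 124/15 + (2/15)x gives x* = 5419/13 and P* = 830/13.
With the subsidy, sellers receive Ps = Pb + 8 for each unit, where Pb is the price buyers pay.
On the curves, Pb = 1536/11 - (2/11)x and Ps = 124/15 + (2/15)x; the wedge Ps − Pb = 8 gives 124/15 + (2/15)x − (1536/11 - (2/11)x) = 8, so x' = 5749/13.
Then Pb = 1536/11 − (2/11)·(5749/13) = 770/13 and Ps = 124/15 + (2/15)·(5749/13) = 874/13.

Buyers pay 770/13; sellers receive 874/13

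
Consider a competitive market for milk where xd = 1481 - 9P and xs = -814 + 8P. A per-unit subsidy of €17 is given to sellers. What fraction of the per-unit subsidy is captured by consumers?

Pre-subsidy: 1481 - 9P = -814 + 8P gives P* = 135, x* = 266.
With the subsidy, sellers receive Ps = Pb + 17 for each unit, where Pb is the price buyers pay.
Supply in terms of Pb becomes xs = -814 + 8(Pb + 17) = -678 + 8Pb. Setting this equal to demand: 1481 - 9Pb = -678 + 8Pb, so Pb = 127.
Sellers receive Ps = 127 + 17 = 144; x' = 1481 − 9·127 = 338.
Buyers' price falls by P* − Pb = 135 − 127 = 8; sellers' price rises by Ps − P* = 144 − 135 = 9.
So consumers capture 8/17 = 8/17 of each unit of subsidy.

Consumer share = 8/17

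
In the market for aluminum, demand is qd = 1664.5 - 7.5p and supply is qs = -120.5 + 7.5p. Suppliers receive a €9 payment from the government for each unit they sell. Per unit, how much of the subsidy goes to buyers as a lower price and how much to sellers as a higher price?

Pre-subsidy: 1664.5 - 7.5p = -120.5 + 7.5p gives p* = 119, q* = 772.
With the subsidy, sellers receive ps = pb + 9 for each unit, where pb is the price buyers pay.
Supply in terms of pb becomes qs = -120.5 + 7.5(pb + 9) = -53 + 7.5pb. Setting this equal to demand: 1664.5 - 7.5pb = -53 + 7.5pb, so pb = 114.5.
Sellers receive ps = 114.5 + 9 = 123.5; q' = 1664.5 − 7.5·114.5 = 805.75.
Buyers' price falls by p* − pb = 119 − 114.5 = 4.5; sellers' price rises by ps − p* = 123.5 − 119 = 4.5.

Buyers gain €4.5 per unit; sellers gain €4.5 per unit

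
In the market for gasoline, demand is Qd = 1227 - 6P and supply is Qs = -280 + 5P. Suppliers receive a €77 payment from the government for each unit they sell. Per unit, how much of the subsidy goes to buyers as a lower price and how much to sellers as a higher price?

Buyers gain €35 per unit; sellers gain €42 per unit

Pre-subsidy: 1227 - 6P = -280 + 5P gives P* = 137, Q* = 405.
With the subsidy, sellers receive Ps = Pb + 77 for each unit, where Pb is the price buyers pay.
Supply in terms of Pb becomes Qs = -280 + 5(Pb + 77) = 105 + 5Pb. Setting this equal to demand: 1227 - 6Pb = 105 + 5Pb, so Pb = 102.
Sellers receive Ps = 102 + 77 = 179; Q' = 1227 − 6·102 = 615.
Buyers' price falls by P* − Pb = 137 − 102 = 35; sellers' price rises by Ps − P* = 179 − 137 = 42.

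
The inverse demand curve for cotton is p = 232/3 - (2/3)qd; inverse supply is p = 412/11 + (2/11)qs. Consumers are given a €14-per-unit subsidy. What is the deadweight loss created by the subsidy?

Deadweight loss = €115.5

Pre-subsidy: 232/3 - (2/3)q = 412/11 + (2/11)q gives q* = 47 and p* = 46.
With the rebate, buyers effectively pay pb = ps − 14, where ps is the price sellers receive.
On the curves, pb = 232/3 - (2/3)q and ps = 412/11 + (2/11)q; the wedge ps − pb = 14 gives 412/11 + (2/11)q − (232/3 - (2/3)q) = 14, so q' = 63.5.
Then pb = 232/3 − (2/3)·63.5 = 35 and ps = 412/11 + (2/11)·63.5 = 49.
The subsidy expands output by 63.5 − 47 = 16.5 past the efficient level; on those units the gap between marginal cost and willingness to pay runs from 0 up to 14.
DWL = ½ × 14 × 16.5 = 115.5.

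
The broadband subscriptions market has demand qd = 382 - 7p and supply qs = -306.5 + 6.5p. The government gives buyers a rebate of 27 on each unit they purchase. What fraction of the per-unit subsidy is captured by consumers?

Consumer share = 13/27

Pre-subsidy: 382 - 7p = -306.5 + 6.5p gives p* = 51, q* = 25.
With the rebate, buyers effectively pay pb = ps − 27, where ps is the price sellers receive.
Demand in terms of ps becomes qd = 382 − 7(ps − 27) = 571 - 7ps. Setting this equal to supply: 571 - 7ps = -306.5 + 6.5ps, so ps = 65.
Buyers pay pb = 65 − 27 = 38; q' = -306.5 + 6.5·65 = 116.
Buyers' price falls by p* − pb = 51 − 38 = 13; sellers' price rises by ps − p* = 65 − 51 = 14.
So consumers capture 13/27 = 13/27 of each unit of subsidy.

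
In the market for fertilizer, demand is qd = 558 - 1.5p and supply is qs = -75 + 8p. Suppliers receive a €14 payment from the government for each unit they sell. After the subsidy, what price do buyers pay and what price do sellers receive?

Buyers pay 1042/19; sellers receive 1308/19

Pre-subsidy: 558 - 1.5p = -75 + 8p gives p* = 1266/19, q* = 8703/19.
With the subsidy, sellers receive ps = pb + 14 for each unit, where pb is the price buyers pay.
Supply in terms of pb becomes qs = -75 + 8(pb + 14) = 37 + 8pb. Setting this equal to demand: 558 - 1.5pb = 37 + 8pb, so pb = 1042/19.
Sellers receive ps = 1042/19 + 14 = 1308/19; q' = 558 − 1.5·(1042/19) = 9039/19.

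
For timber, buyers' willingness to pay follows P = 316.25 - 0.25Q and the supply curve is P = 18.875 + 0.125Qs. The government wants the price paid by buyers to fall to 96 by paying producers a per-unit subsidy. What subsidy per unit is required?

At a buyer price of 96, quantity demanded is 1265 − 4·96 = 881.
Sellers supply 881 only when they receive Ps = 18.875 + 0.125·881 = 129.
s = Ps − Pb = 129 − 96 = 33.

Required subsidy s = 33 per unit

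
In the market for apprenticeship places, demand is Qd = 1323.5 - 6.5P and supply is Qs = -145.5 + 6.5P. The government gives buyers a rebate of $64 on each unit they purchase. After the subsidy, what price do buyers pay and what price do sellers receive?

Buyers pay $81; sellers receive $145

Pre-subsidy: 1323.5 - 6.5P = -145.5 + 6.5P gives P* = 113, Q* = 589.
With the rebate, buyers effectively pay Pb = Ps − 64, where Ps is the price sellers receive.
Demand in terms of Ps becomes Qd = 1323.5 − 6.5(Ps − 64) = 1739.5 - 6.5Ps. Setting this equal to supply: 1739.5 - 6.5Ps = -145.5 + 6.5Ps, so Ps = 145.
Buyers pay Pb = 145 − 64 = 81; Q' = -145.5 + 6.5·145 = 797.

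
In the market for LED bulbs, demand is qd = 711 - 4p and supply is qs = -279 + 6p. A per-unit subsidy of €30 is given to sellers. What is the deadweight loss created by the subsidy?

Deadweight loss = €1080

Pre-subsidy: 711 - 4p = -279 + 6p gives p* = 99, q* = 315.
With the subsidy, sellers receive ps = pb + 30 for each unit, where pb is the price buyers pay.
Supply in terms of pb becomes qs = -279 + 6(pb + 30) = -99 + 6pb. Setting this equal to demand: 711 - 4pb = -99 + 6pb, so pb = 81.
Sellers receive ps = 81 + 30 = 111; q' = 711 − 4·81 = 387.
The subsidy expands output by 387 − 315 = 72 past the efficient level; on those units the gap between marginal cost and willingness to pay runs from 0 up to 30.
DWL = ½ × 30 × 72 = 1080.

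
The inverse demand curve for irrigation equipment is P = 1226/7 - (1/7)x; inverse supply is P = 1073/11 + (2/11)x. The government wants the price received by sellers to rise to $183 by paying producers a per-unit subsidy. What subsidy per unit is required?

At a seller price of 183, quantity supplied is -536.5 + 5.5·183 = 470.
Buyers absorb 470 only when they pay Pb = 1226/7 − (1/7)·470 = 108.
s = Ps − Pb = 183 − 108 = 75.

Required subsidy s = $75 per unit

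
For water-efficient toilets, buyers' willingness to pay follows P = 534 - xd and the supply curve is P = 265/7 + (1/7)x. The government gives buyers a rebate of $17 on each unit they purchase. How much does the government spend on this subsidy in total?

Government cost = $7633

Pre-subsidy: 534 - x = 265/7 + (1/7)x gives x* = 434.125 and P* = 99.875.
With the rebate, buyers effectively pay Pb = Ps − 17, where Ps is the price sellers receive.
On the curves, Pb = 534 - x and Ps = 265/7 + (1/7)x; the wedge Ps − Pb = 17 gives 265/7 + (1/7)x − (534 - x) = 17, so x' = 449.
Then Pb = 534 − 1·449 = 85 and Ps = 265/7 + (1/7)·449 = 102.
Government outlay = subsidy × quantity = 17 × 449 = 7633.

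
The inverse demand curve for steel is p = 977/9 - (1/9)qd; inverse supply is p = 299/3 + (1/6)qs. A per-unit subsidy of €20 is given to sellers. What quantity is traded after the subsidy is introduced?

Pre-subsidy: 977/9 - (1/9)q = 299/3 + (1/6)q gives q* = 32 and p* = 105.
With the subsidy, sellers receive ps = pb + 20 for each unit, where pb is the price buyers pay.
On the curves, pb = 977/9 - (1/9)q and ps = 299/3 + (1/6)q; the wedge ps − pb = 20 gives 299/3 + (1/6)q − (977/9 - (1/9)q) = 20, so q' = 104.
Then pb = 977/9 − (1/9)·104 = 97 and ps = 299/3 + (1/6)·104 = 117.

q' = 104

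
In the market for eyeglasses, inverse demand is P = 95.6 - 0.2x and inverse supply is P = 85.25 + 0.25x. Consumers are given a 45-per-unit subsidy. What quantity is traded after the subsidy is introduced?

Pre-subsidy: 95.6 - 0.2x = 85.25 + 0.25x gives x* = 23 and P* = 91.
With the rebate, buyers effectively pay Pb = Ps − 45, where Ps is the price sellers receive.
On the curves, Pb = 95.6 - 0.2x and Ps = 85.25 + 0.25x; the wedge Ps − Pb = 45 gives 85.25 + 0.25x − (95.6 - 0.2x) = 45, so x' = 123.
Then Pb = 95.6 − 0.2·123 = 71 and Ps = 85.25 + 0.25·123 = 116.

x' = 123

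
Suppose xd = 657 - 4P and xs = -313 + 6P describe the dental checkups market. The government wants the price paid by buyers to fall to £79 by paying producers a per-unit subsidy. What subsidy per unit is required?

Required subsidy s = £30 per unit

At a buyer price of 79, quantity demanded is 657 − 4·79 = 341.
Sellers supply 341 only when they receive Ps with -313 + 6·Ps = 341, i.e. Ps = 109.
s = Ps − Pb = 109 − 79 = 30.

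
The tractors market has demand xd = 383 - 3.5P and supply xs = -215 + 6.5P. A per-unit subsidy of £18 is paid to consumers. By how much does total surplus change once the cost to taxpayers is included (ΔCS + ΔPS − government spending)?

Pre-subsidy: 383 - 3.5P = -215 + 6.5P gives P* = 59.8, x* = 173.7.
With the rebate, buyers effectively pay Pb = Ps − 18, where Ps is the price sellers receive.
Demand in terms of Ps becomes xd = 383 − 3.5(Ps − 18) = 446 - 3.5Ps. Setting this equal to supply: 446 - 3.5Ps = -215 + 6.5Ps, so Ps = 66.1.
Buyers pay Pb = 66.1 − 18 = 48.1; x' = -215 + 6.5·66.1 = 214.65.
ΔCS = ½(173.7 + 214.65)(59.8 − 48.1) = 2271.8475; ΔPS = ½(173.7 + 214.65)(66.1 − 59.8) = 1223.3025.
Government spending = 18 × 214.65 = 3863.7.
Net change = 2271.8475 + 1223.3025 − 3863.7 = -368.55. The loss equals the DWL triangle ½·18·40.95.

Net change in total surplus = -£368.55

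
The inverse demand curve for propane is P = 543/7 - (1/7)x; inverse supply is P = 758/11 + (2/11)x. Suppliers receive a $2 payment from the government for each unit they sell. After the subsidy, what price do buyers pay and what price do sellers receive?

Pre-subsidy: 543/7 - (1/7)x = 758/11 + (2/11)x gives x* = 26.68 and P* = 73.76.
With the subsidy, sellers receive Ps = Pb + 2 for each unit, where Pb is the price buyers pay.
On the curves, Pb = 543/7 - (1/7)x and Ps = 758/11 + (2/11)x; the wedge Ps − Pb = 2 gives 758/11 + (2/11)x − (543/7 - (1/7)x) = 2, so x' = 32.84.
Then Pb = 543/7 − (1/7)·32.84 = 72.88 and Ps = 758/11 + (2/11)·32.84 = 74.88.

Buyers pay $72.88; sellers receive $74.88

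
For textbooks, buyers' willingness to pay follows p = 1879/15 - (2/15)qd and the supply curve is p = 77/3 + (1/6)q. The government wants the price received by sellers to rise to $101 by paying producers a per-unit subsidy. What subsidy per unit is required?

At a seller price of 101, quantity supplied is -154 + 6·101 = 452.
Buyers absorb 452 only when they pay pb = 1879/15 − (2/15)·452 = 65.
s = ps − pb = 101 − 65 = 36.

Required subsidy s = $36 per unit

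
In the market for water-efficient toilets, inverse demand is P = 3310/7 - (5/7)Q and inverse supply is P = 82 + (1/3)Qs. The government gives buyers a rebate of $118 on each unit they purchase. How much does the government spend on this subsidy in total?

Government cost = 630474/11

Pre-subsidy: 3310/7 - (5/7)Q = 82 + (1/3)Q gives Q* = 4104/11 and P* = 2270/11.
With the rebate, buyers effectively pay Pb = Ps − 118, where Ps is the price sellers receive.
On the curves, Pb = 3310/7 - (5/7)Q and Ps = 82 + (1/3)Q; the wedge Ps − Pb = 118 gives 82 + (1/3)Q − (3310/7 - (5/7)Q) = 118, so Q' = 5343/11.
Then Pb = 3310/7 − (5/7)·(5343/11) = 1385/11 and Ps = 82 + (1/3)·(5343/11) = 2683/11.
Government outlay = subsidy × quantity = 118 × 5343/11 = 630474/11.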